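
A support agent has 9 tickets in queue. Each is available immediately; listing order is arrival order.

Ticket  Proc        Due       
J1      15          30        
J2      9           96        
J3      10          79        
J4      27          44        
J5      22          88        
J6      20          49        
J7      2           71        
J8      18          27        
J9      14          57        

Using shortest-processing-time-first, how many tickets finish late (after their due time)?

SPT (increasing processing time): J7 J2 J3 J9 J1 J8 J6 J5 J4.
J7: 0→2, due 71, tardiness 0
J2: 2→11, due 96, tardiness 0
J3: 11→21, due 79, tardiness 0
J9: 21→35, due 57, tardiness 0
J1: 35→50, due 30, tardiness 20
J8: 50→68, due 27, tardiness 41
J6: 68→88, due 49, tardiness 39
J5: 88→110, due 88, tardiness 22
J4: 110→137, due 44, tardiness 93
Late tickets: 5.

5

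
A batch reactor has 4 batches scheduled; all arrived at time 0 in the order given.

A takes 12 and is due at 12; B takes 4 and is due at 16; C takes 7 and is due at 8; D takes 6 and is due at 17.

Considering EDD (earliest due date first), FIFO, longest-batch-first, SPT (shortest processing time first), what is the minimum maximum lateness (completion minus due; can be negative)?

12

EDD (increasing due date): C A B D.
C: 0→7, due 8, lateness -1
A: 7→19, due 12, lateness 7
B: 19→23, due 16, lateness 7
D: 23→29, due 17, lateness 12
Maximum = 12.
FIFO (arrival order): A B C D.
A: 0→12, due 12, lateness 0
B: 12→16, due 16, lateness 0
C: 16→23, due 8, lateness 15
D: 23→29, due 17, lateness 12
Maximum = 15.
LPT (decreasing processing time): A C D B.
A: 0→12, due 12, lateness 0
C: 12→19, due 8, lateness 11
D: 19→25, due 17, lateness 8
B: 25→29, due 16, lateness 13
Maximum = 13.
SPT (increasing processing time): B D C A.
B: 0→4, due 16, lateness -12
D: 4→10, due 17, lateness -7
C: 10→17, due 8, lateness 9
A: 17→29, due 12, lateness 17
Maximum = 17.
EDD 12, FIFO 15, LPT 13, SPT 17 → minimum 12.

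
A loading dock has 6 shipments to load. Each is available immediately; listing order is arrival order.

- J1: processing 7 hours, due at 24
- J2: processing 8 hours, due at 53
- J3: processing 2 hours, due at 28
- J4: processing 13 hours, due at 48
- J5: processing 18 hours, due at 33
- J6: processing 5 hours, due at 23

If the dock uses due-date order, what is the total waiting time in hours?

EDD (increasing due date): J6 J1 J3 J5 J4 J2.
J6: waits 0, runs 0→5
J1: waits 5, runs 5→12
J3: waits 12, runs 12→14
J5: waits 14, runs 14→32
J4: waits 32, runs 32→45
J2: waits 45, runs 45→53
Sum = 0+5+12+14+32+45 = 108.

108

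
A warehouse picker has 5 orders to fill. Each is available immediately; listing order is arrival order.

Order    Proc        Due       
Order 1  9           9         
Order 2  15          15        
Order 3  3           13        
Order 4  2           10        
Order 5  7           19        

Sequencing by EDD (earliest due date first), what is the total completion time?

EDD (increasing due date): Order 1 Order 4 Order 3 Order 2 Order 5.
Order 1: 0→9
Order 4: 9→11
Order 3: 11→14
Order 2: 14→29
Order 5: 29→36
Sum = 9+11+14+29+36 = 99.

99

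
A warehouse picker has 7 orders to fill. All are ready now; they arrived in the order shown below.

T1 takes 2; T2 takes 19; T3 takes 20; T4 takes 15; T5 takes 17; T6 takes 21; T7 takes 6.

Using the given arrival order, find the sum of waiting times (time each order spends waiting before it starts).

287

FIFO (arrival order): T1 T2 T3 T4 T5 T6 T7.
T1: waits 0, runs 0→2
T2: waits 2, runs 2→21
T3: waits 21, runs 21→41
T4: waits 41, runs 41→56
T5: waits 56, runs 56→73
T6: waits 73, runs 73→94
T7: waits 94, runs 94→100
Sum = 0+2+21+41+56+73+94 = 287.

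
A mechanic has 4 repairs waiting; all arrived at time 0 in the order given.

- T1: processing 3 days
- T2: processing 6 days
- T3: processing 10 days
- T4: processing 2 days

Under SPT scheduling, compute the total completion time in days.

39

SPT (increasing processing time): T4 T1 T2 T3.
T4: 0→2
T1: 2→5
T2: 5→11
T3: 11→21
Sum = 2+5+11+21 = 39.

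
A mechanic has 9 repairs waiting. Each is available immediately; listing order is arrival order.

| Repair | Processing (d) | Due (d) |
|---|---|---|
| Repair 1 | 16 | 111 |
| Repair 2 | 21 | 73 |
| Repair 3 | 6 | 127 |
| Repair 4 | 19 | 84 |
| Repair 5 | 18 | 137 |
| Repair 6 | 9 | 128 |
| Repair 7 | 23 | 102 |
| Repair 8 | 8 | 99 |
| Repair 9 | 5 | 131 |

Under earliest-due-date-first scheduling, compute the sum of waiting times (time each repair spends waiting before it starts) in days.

569

EDD (increasing due date): Repair 2 Repair 4 Repair 8 Repair 7 Repair 1 Repair 3 Repair 6 Repair 9 Repair 5.
Repair 2: waits 0, runs 0→21
Repair 4: waits 21, runs 21→40
Repair 8: waits 40, runs 40→48
Repair 7: waits 48, runs 48→71
Repair 1: waits 71, runs 71→87
Repair 3: waits 87, runs 87→93
Repair 6: waits 93, runs 93→102
Repair 9: waits 102, runs 102→107
Repair 5: waits 107, runs 107→125
Sum = 0+21+40+48+71+87+93+102+107 = 569.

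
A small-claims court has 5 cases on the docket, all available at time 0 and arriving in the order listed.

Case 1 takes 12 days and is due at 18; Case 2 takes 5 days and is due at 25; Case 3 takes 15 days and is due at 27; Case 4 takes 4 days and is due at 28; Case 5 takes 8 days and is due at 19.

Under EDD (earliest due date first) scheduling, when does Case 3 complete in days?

EDD (increasing due date): Case 1 Case 5 Case 2 Case 3 Case 4.
Case 1: 0→12
Case 5: 12→20
Case 2: 20→25
Case 3: 25→40

40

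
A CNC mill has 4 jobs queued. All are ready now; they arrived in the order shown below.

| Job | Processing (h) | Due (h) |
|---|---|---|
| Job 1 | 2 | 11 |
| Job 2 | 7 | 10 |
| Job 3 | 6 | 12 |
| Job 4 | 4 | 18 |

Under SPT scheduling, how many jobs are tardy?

1

SPT (increasing processing time): Job 1 Job 4 Job 3 Job 2.
Job 1: 0→2, due 11, tardiness 0
Job 4: 2→6, due 18, tardiness 0
Job 3: 6→12, due 12, tardiness 0
Job 2: 12→19, due 10, tardiness 9
Late jobs: 1.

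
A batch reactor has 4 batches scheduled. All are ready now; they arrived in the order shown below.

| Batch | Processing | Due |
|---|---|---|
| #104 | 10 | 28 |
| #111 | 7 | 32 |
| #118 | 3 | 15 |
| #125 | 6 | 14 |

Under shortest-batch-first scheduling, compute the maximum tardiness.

SPT (increasing processing time): #118 #125 #111 #104.
#118: 0→3, due 15, tardiness 0
#125: 3→9, due 14, tardiness 0
#111: 9→16, due 32, tardiness 0
#104: 16→26, due 28, tardiness 0
Maximum = 0.

0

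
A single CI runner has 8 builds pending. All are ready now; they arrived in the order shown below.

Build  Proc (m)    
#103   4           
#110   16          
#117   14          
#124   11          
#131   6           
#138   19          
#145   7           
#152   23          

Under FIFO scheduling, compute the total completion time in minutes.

FIFO (arrival order): #103 #110 #117 #124 #131 #138 #145 #152.
#103: 0→4
#110: 4→20
#117: 20→34
#124: 34→45
#131: 45→51
#138: 51→70
#145: 70→77
#152: 77→100
Sum = 4+20+34+45+51+70+77+100 = 401.

401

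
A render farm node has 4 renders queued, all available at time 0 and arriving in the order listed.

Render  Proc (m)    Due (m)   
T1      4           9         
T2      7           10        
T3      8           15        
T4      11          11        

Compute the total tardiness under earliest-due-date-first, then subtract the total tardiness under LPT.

EDD (increasing due date): T1 T2 T4 T3.
T1: 0→4, due 9, tardiness 0
T2: 4→11, due 10, tardiness 1
T4: 11→22, due 11, tardiness 11
T3: 22→30, due 15, tardiness 15
Sum = 0+1+11+15 = 27.
LPT (decreasing processing time): T4 T3 T2 T1.
T4: 0→11, due 11, tardiness 0
T3: 11→19, due 15, tardiness 4
T2: 19→26, due 10, tardiness 16
T1: 26→30, due 9, tardiness 21
Sum = 0+4+16+21 = 41.
Difference = 27 − 41 = -14.

-14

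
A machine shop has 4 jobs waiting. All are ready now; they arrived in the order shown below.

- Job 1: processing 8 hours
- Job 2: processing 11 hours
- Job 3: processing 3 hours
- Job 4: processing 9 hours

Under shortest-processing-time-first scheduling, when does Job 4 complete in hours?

20

SPT (increasing processing time): Job 3 Job 1 Job 4 Job 2.
Job 3: 0→3
Job 1: 3→11
Job 4: 11→20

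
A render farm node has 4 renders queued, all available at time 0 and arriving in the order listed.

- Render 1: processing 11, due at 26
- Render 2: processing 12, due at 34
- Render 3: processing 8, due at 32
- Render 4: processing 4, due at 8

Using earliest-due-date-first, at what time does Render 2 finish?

35

EDD (increasing due date): Render 4 Render 1 Render 3 Render 2.
Render 4: 0→4
Render 1: 4→15
Render 3: 15→23
Render 2: 23→35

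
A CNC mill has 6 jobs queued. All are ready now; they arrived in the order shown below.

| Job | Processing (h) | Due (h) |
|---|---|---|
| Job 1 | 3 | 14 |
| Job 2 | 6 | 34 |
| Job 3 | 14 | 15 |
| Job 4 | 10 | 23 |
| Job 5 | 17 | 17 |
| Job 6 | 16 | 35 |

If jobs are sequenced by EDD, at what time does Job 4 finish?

EDD (increasing due date): Job 1 Job 3 Job 5 Job 4 Job 2 Job 6.
Job 1: 0→3
Job 3: 3→17
Job 5: 17→34
Job 4: 34→44

44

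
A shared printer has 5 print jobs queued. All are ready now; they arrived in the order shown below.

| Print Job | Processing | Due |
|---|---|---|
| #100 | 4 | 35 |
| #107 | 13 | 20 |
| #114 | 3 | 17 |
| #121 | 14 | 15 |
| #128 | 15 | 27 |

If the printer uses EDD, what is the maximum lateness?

18

EDD (increasing due date): #121 #114 #107 #128 #100.
#121: 0→14, due 15, lateness -1
#114: 14→17, due 17, lateness 0
#107: 17→30, due 20, lateness 10
#128: 30→45, due 27, lateness 18
#100: 45→49, due 35, lateness 14
Maximum = 18.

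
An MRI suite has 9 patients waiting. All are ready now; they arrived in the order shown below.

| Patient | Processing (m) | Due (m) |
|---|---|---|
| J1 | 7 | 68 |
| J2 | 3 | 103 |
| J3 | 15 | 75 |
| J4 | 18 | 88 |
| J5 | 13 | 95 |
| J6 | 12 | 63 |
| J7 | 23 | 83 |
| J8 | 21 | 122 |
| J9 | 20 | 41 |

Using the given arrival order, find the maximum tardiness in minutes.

FIFO (arrival order): J1 J2 J3 J4 J5 J6 J7 J8 J9.
J1: 0→7, due 68, tardiness 0
J2: 7→10, due 103, tardiness 0
J3: 10→25, due 75, tardiness 0
J4: 25→43, due 88, tardiness 0
J5: 43→56, due 95, tardiness 0
J6: 56→68, due 63, tardiness 5
J7: 68→91, due 83, tardiness 8
J8: 91→112, due 122, tardiness 0
J9: 112→132, due 41, tardiness 91
Maximum = 91.

91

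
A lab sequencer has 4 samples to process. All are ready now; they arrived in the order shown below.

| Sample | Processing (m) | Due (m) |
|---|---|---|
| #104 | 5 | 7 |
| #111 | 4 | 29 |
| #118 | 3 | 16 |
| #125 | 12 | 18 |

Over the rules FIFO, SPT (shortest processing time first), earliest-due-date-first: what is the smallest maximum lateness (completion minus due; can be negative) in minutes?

2

FIFO (arrival order): #104 #111 #118 #125.
#104: 0→5, due 7, lateness -2
#111: 5→9, due 29, lateness -20
#118: 9→12, due 16, lateness -4
#125: 12→24, due 18, lateness 6
Maximum = 6.
SPT (increasing processing time): #118 #111 #104 #125.
#118: 0→3, due 16, lateness -13
#111: 3→7, due 29, lateness -22
#104: 7→12, due 7, lateness 5
#125: 12→24, due 18, lateness 6
Maximum = 6.
EDD (increasing due date): #104 #118 #125 #111.
#104: 0→5, due 7, lateness -2
#118: 5→8, due 16, lateness -8
#125: 8→20, due 18, lateness 2
#111: 20→24, due 29, lateness -5
Maximum = 2.
FIFO 6, SPT 6, EDD 2 → minimum 2.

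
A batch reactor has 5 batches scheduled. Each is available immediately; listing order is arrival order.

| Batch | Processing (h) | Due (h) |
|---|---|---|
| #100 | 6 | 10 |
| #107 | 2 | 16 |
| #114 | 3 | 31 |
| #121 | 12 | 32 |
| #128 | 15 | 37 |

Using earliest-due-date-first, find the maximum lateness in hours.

1

EDD (increasing due date): #100 #107 #114 #121 #128.
#100: 0→6, due 10, lateness -4
#107: 6→8, due 16, lateness -8
#114: 8→11, due 31, lateness -20
#121: 11→23, due 32, lateness -9
#128: 23→38, due 37, lateness 1
Maximum = 1.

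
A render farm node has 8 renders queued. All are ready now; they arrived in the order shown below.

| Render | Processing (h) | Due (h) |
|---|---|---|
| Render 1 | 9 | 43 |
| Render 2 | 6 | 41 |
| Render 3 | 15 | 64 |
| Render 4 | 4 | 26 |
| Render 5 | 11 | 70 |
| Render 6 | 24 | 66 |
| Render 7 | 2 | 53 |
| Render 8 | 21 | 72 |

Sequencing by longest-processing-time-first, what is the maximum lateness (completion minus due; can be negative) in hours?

LPT (decreasing processing time): Render 6 Render 8 Render 3 Render 5 Render 1 Render 2 Render 4 Render 7.
Render 6: 0→24, due 66, lateness -42
Render 8: 24→45, due 72, lateness -27
Render 3: 45→60, due 64, lateness -4
Render 5: 60→71, due 70, lateness 1
Render 1: 71→80, due 43, lateness 37
Render 2: 80→86, due 41, lateness 45
Render 4: 86→90, due 26, lateness 64
Render 7: 90→92, due 53, lateness 39
Maximum = 64.

64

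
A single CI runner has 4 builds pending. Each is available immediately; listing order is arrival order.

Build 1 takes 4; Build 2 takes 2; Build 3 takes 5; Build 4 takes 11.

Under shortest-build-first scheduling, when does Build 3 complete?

SPT (increasing processing time): Build 2 Build 1 Build 3 Build 4.
Build 2: 0→2
Build 1: 2→6
Build 3: 6→11

11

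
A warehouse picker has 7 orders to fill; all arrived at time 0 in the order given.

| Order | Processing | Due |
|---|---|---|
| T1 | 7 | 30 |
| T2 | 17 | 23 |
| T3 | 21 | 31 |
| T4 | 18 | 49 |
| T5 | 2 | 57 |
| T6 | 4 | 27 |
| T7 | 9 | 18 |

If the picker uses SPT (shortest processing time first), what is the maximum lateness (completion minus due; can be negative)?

SPT (increasing processing time): T5 T6 T1 T7 T2 T4 T3.
T5: 0→2, due 57, lateness -55
T6: 2→6, due 27, lateness -21
T1: 6→13, due 30, lateness -17
T7: 13→22, due 18, lateness 4
T2: 22→39, due 23, lateness 16
T4: 39→57, due 49, lateness 8
T3: 57→78, due 31, lateness 47
Maximum = 47.

47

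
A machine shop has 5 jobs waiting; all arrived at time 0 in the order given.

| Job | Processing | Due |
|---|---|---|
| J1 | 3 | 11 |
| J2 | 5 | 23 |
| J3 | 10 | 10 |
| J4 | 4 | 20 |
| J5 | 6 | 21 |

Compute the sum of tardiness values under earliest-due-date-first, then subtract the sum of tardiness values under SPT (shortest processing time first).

-9

EDD (increasing due date): J3 J1 J4 J5 J2.
J3: 0→10, due 10, tardiness 0
J1: 10→13, due 11, tardiness 2
J4: 13→17, due 20, tardiness 0
J5: 17→23, due 21, tardiness 2
J2: 23→28, due 23, tardiness 5
Sum = 0+2+0+2+5 = 9.
SPT (increasing processing time): J1 J4 J2 J5 J3.
J1: 0→3, due 11, tardiness 0
J4: 3→7, due 20, tardiness 0
J2: 7→12, due 23, tardiness 0
J5: 12→18, due 21, tardiness 0
J3: 18→28, due 10, tardiness 18
Sum = 0+0+0+0+18 = 18.
Difference = 9 − 18 = -9.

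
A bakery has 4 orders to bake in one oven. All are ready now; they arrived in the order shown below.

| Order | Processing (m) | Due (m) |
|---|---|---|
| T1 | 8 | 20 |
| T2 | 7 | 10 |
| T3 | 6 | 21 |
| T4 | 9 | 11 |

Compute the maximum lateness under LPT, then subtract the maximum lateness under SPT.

-5

LPT (decreasing processing time): T4 T1 T2 T3.
T4: 0→9, due 11, lateness -2
T1: 9→17, due 20, lateness -3
T2: 17→24, due 10, lateness 14
T3: 24→30, due 21, lateness 9
Maximum = 14.
SPT (increasing processing time): T3 T2 T1 T4.
T3: 0→6, due 21, lateness -15
T2: 6→13, due 10, lateness 3
T1: 13→21, due 20, lateness 1
T4: 21→30, due 11, lateness 19
Maximum = 19.
Difference = 14 − 19 = -5.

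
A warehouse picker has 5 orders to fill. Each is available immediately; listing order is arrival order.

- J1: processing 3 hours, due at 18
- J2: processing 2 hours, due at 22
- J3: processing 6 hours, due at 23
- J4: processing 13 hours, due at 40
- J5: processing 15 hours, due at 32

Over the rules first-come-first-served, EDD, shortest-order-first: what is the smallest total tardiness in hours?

0

FIFO (arrival order): J1 J2 J3 J4 J5.
J1: 0→3, due 18, tardiness 0
J2: 3→5, due 22, tardiness 0
J3: 5→11, due 23, tardiness 0
J4: 11→24, due 40, tardiness 0
J5: 24→39, due 32, tardiness 7
Sum = 0+0+0+0+7 = 7.
EDD (increasing due date): J1 J2 J3 J5 J4.
J1: 0→3, due 18, tardiness 0
J2: 3→5, due 22, tardiness 0
J3: 5→11, due 23, tardiness 0
J5: 11→26, due 32, tardiness 0
J4: 26→39, due 40, tardiness 0
Sum = 0+0+0+0+0 = 0.
SPT (increasing processing time): J2 J1 J3 J4 J5.
J2: 0→2, due 22, tardiness 0
J1: 2→5, due 18, tardiness 0
J3: 5→11, due 23, tardiness 0
J4: 11→24, due 40, tardiness 0
J5: 24→39, due 32, tardiness 7
Sum = 0+0+0+0+7 = 7.
FIFO 7, EDD 0, SPT 7 → minimum 0.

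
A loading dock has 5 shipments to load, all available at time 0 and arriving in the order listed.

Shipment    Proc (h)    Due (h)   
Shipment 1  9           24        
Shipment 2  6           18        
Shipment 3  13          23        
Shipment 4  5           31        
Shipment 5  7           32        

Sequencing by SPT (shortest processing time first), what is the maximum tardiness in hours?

17

SPT (increasing processing time): Shipment 4 Shipment 2 Shipment 5 Shipment 1 Shipment 3.
Shipment 4: 0→5, due 31, tardiness 0
Shipment 2: 5→11, due 18, tardiness 0
Shipment 5: 11→18, due 32, tardiness 0
Shipment 1: 18→27, due 24, tardiness 3
Shipment 3: 27→40, due 23, tardiness 17
Maximum = 17.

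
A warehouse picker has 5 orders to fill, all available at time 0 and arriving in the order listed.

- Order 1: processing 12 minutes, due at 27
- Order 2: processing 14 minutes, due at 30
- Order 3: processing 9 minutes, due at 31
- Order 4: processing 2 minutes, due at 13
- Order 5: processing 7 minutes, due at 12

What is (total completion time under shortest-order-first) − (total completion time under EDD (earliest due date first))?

SPT (increasing processing time): Order 4 Order 5 Order 3 Order 1 Order 2.
Order 4: 0→2
Order 5: 2→9
Order 3: 9→18
Order 1: 18→30
Order 2: 30→44
Sum = 2+9+18+30+44 = 103.
EDD (increasing due date): Order 5 Order 4 Order 1 Order 2 Order 3.
Order 5: 0→7
Order 4: 7→9
Order 1: 9→21
Order 2: 21→35
Order 3: 35→44
Sum = 7+9+21+35+44 = 116.
Difference = 103 − 116 = -13.

-13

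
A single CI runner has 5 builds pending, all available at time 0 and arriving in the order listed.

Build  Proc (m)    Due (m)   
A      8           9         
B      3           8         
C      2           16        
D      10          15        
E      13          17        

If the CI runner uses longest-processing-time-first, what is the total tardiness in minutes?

LPT (decreasing processing time): E D A B C.
E: 0→13, due 17, tardiness 0
D: 13→23, due 15, tardiness 8
A: 23→31, due 9, tardiness 22
B: 31→34, due 8, tardiness 26
C: 34→36, due 16, tardiness 20
Sum = 0+8+22+26+20 = 76.

76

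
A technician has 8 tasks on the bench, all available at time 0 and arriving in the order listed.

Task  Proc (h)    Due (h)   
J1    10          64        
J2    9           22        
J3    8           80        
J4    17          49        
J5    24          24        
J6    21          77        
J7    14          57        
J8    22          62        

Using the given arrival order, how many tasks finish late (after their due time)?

FIFO (arrival order): J1 J2 J3 J4 J5 J6 J7 J8.
J1: 0→10, due 64, tardiness 0
J2: 10→19, due 22, tardiness 0
J3: 19→27, due 80, tardiness 0
J4: 27→44, due 49, tardiness 0
J5: 44→68, due 24, tardiness 44
J6: 68→89, due 77, tardiness 12
J7: 89→103, due 57, tardiness 46
J8: 103→125, due 62, tardiness 63
Late tasks: 4.

4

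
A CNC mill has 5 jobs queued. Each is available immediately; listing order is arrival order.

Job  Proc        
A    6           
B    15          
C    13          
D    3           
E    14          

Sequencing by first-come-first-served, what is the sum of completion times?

149

FIFO (arrival order): A B C D E.
A: 0→6
B: 6→21
C: 21→34
D: 34→37
E: 37→51
Sum = 6+21+34+37+51 = 149.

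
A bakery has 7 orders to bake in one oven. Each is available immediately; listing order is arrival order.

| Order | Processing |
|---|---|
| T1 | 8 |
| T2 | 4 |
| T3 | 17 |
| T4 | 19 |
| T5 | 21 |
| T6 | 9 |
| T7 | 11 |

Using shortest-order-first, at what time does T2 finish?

4

SPT (increasing processing time): T2 T1 T6 T7 T3 T4 T5.
T2: 0→4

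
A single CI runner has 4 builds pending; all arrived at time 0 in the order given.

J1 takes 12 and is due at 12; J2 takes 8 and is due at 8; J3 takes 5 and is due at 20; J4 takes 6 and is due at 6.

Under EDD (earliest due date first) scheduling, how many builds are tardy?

EDD (increasing due date): J4 J2 J1 J3.
J4: 0→6, due 6, tardiness 0
J2: 6→14, due 8, tardiness 6
J1: 14→26, due 12, tardiness 14
J3: 26→31, due 20, tardiness 11
Late builds: 3.

3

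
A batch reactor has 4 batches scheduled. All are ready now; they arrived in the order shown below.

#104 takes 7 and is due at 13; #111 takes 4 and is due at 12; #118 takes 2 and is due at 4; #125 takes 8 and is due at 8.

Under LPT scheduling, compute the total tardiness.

LPT (decreasing processing time): #125 #104 #111 #118.
#125: 0→8, due 8, tardiness 0
#104: 8→15, due 13, tardiness 2
#111: 15→19, due 12, tardiness 7
#118: 19→21, due 4, tardiness 17
Sum = 0+2+7+17 = 26.

26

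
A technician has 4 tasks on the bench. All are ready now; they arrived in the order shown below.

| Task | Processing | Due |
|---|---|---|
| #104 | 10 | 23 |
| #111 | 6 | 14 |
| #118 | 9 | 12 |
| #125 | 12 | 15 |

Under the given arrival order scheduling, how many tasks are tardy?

FIFO (arrival order): #104 #111 #118 #125.
#104: 0→10, due 23, tardiness 0
#111: 10→16, due 14, tardiness 2
#118: 16→25, due 12, tardiness 13
#125: 25→37, due 15, tardiness 22
Late tasks: 3.

3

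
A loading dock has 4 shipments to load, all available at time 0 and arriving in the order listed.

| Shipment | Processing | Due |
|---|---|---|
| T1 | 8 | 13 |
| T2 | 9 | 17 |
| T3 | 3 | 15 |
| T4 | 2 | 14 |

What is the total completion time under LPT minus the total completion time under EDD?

15

LPT (decreasing processing time): T2 T1 T3 T4.
T2: 0→9
T1: 9→17
T3: 17→20
T4: 20→22
Sum = 9+17+20+22 = 68.
EDD (increasing due date): T1 T4 T3 T2.
T1: 0→8
T4: 8→10
T3: 10→13
T2: 13→22
Sum = 8+10+13+22 = 53.
Difference = 68 − 53 = 15.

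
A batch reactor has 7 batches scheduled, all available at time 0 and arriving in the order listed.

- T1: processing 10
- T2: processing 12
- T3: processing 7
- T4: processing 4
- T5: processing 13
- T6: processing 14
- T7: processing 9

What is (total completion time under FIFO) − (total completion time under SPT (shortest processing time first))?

FIFO (arrival order): T1 T2 T3 T4 T5 T6 T7.
T1: 0→10
T2: 10→22
T3: 22→29
T4: 29→33
T5: 33→46
T6: 46→60
T7: 60→69
Sum = 10+22+29+33+46+60+69 = 269.
SPT (increasing processing time): T4 T3 T7 T1 T2 T5 T6.
T4: 0→4
T3: 4→11
T7: 11→20
T1: 20→30
T2: 30→42
T5: 42→55
T6: 55→69
Sum = 4+11+20+30+42+55+69 = 231.
Difference = 269 − 231 = 38.

38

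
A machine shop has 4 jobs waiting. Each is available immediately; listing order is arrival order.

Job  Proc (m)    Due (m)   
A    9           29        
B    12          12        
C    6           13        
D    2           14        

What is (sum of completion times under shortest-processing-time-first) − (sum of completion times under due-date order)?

SPT (increasing processing time): D C A B.
D: 0→2
C: 2→8
A: 8→17
B: 17→29
Sum = 2+8+17+29 = 56.
EDD (increasing due date): B C D A.
B: 0→12
C: 12→18
D: 18→20
A: 20→29
Sum = 12+18+20+29 = 79.
Difference = 56 − 79 = -23.

-23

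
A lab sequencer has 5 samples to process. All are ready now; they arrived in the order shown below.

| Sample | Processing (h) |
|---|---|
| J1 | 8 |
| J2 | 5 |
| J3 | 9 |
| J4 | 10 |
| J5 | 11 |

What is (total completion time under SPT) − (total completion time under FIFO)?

SPT (increasing processing time): J2 J1 J3 J4 J5.
J2: 0→5
J1: 5→13
J3: 13→22
J4: 22→32
J5: 32→43
Sum = 5+13+22+32+43 = 115.
FIFO (arrival order): J1 J2 J3 J4 J5.
J1: 0→8
J2: 8→13
J3: 13→22
J4: 22→32
J5: 32→43
Sum = 8+13+22+32+43 = 118.
Difference = 115 − 118 = -3.

-3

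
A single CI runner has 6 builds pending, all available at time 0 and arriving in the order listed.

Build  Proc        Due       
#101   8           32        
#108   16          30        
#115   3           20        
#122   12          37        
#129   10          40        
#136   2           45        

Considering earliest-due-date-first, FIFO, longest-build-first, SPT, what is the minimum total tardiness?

EDD (increasing due date): #115 #108 #101 #122 #129 #136.
#115: 0→3, due 20, tardiness 0
#108: 3→19, due 30, tardiness 0
#101: 19→27, due 32, tardiness 0
#122: 27→39, due 37, tardiness 2
#129: 39→49, due 40, tardiness 9
#136: 49→51, due 45, tardiness 6
Sum = 0+0+0+2+9+6 = 17.
FIFO (arrival order): #101 #108 #115 #122 #129 #136.
#101: 0→8, due 32, tardiness 0
#108: 8→24, due 30, tardiness 0
#115: 24→27, due 20, tardiness 7
#122: 27→39, due 37, tardiness 2
#129: 39→49, due 40, tardiness 9
#136: 49→51, due 45, tardiness 6
Sum = 0+0+7+2+9+6 = 24.
LPT (decreasing processing time): #108 #122 #129 #101 #115 #136.
#108: 0→16, due 30, tardiness 0
#122: 16→28, due 37, tardiness 0
#129: 28→38, due 40, tardiness 0
#101: 38→46, due 32, tardiness 14
#115: 46→49, due 20, tardiness 29
#136: 49→51, due 45, tardiness 6
Sum = 0+0+0+14+29+6 = 49.
SPT (increasing processing time): #136 #115 #101 #129 #122 #108.
#136: 0→2, due 45, tardiness 0
#115: 2→5, due 20, tardiness 0
#101: 5→13, due 32, tardiness 0
#129: 13→23, due 40, tardiness 0
#122: 23→35, due 37, tardiness 0
#108: 35→51, due 30, tardiness 21
Sum = 0+0+0+0+0+21 = 21.
EDD 17, FIFO 24, LPT 49, SPT 21 → minimum 17.

17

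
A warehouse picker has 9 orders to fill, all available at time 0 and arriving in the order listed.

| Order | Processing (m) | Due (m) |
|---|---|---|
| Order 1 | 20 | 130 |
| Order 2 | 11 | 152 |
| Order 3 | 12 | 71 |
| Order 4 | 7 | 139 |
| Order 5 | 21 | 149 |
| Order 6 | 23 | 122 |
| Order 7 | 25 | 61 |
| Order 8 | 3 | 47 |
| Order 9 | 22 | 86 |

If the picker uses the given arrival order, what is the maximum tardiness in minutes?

FIFO (arrival order): Order 1 Order 2 Order 3 Order 4 Order 5 Order 6 Order 7 Order 8 Order 9.
Order 1: 0→20, due 130, tardiness 0
Order 2: 20→31, due 152, tardiness 0
Order 3: 31→43, due 71, tardiness 0
Order 4: 43→50, due 139, tardiness 0
Order 5: 50→71, due 149, tardiness 0
Order 6: 71→94, due 122, tardiness 0
Order 7: 94→119, due 61, tardiness 58
Order 8: 119→122, due 47, tardiness 75
Order 9: 122→144, due 86, tardiness 58
Maximum = 75.

75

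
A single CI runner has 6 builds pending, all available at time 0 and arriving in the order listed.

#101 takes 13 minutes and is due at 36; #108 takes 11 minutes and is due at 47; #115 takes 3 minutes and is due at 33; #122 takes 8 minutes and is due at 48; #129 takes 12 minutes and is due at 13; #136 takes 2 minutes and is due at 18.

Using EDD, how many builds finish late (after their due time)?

EDD (increasing due date): #129 #136 #115 #101 #108 #122.
#129: 0→12, due 13, tardiness 0
#136: 12→14, due 18, tardiness 0
#115: 14→17, due 33, tardiness 0
#101: 17→30, due 36, tardiness 0
#108: 30→41, due 47, tardiness 0
#122: 41→49, due 48, tardiness 1
Late builds: 1.

1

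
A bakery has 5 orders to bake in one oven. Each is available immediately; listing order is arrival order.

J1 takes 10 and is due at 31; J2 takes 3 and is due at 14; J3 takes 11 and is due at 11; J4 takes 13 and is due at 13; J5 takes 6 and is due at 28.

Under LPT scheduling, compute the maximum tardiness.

29

LPT (decreasing processing time): J4 J3 J1 J5 J2.
J4: 0→13, due 13, tardiness 0
J3: 13→24, due 11, tardiness 13
J1: 24→34, due 31, tardiness 3
J5: 34→40, due 28, tardiness 12
J2: 40→43, due 14, tardiness 29
Maximum = 29.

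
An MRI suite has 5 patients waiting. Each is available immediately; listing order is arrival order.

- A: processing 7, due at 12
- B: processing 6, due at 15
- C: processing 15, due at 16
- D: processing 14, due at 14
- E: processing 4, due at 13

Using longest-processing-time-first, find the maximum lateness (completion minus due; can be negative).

33

LPT (decreasing processing time): C D A B E.
C: 0→15, due 16, lateness -1
D: 15→29, due 14, lateness 15
A: 29→36, due 12, lateness 24
B: 36→42, due 15, lateness 27
E: 42→46, due 13, lateness 33
Maximum = 33.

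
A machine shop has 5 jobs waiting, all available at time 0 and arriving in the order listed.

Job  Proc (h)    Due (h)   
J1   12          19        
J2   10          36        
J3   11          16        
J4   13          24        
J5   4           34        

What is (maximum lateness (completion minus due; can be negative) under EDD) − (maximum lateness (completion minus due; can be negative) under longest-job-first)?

EDD (increasing due date): J3 J1 J4 J5 J2.
J3: 0→11, due 16, lateness -5
J1: 11→23, due 19, lateness 4
J4: 23→36, due 24, lateness 12
J5: 36→40, due 34, lateness 6
J2: 40→50, due 36, lateness 14
Maximum = 14.
LPT (decreasing processing time): J4 J1 J3 J2 J5.
J4: 0→13, due 24, lateness -11
J1: 13→25, due 19, lateness 6
J3: 25→36, due 16, lateness 20
J2: 36→46, due 36, lateness 10
J5: 46→50, due 34, lateness 16
Maximum = 20.
Difference = 14 − 20 = -6.

-6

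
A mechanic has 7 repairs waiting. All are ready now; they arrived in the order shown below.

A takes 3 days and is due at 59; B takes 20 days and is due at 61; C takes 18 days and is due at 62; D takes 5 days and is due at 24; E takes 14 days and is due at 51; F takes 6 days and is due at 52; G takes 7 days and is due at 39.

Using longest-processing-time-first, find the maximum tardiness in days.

LPT (decreasing processing time): B C E G F D A.
B: 0→20, due 61, tardiness 0
C: 20→38, due 62, tardiness 0
E: 38→52, due 51, tardiness 1
G: 52→59, due 39, tardiness 20
F: 59→65, due 52, tardiness 13
D: 65→70, due 24, tardiness 46
A: 70→73, due 59, tardiness 14
Maximum = 46.

46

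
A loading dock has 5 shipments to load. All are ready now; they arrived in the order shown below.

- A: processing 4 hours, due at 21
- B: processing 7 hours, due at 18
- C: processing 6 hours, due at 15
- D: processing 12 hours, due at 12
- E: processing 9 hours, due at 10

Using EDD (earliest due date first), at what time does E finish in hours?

EDD (increasing due date): E D C B A.
E: 0→9

9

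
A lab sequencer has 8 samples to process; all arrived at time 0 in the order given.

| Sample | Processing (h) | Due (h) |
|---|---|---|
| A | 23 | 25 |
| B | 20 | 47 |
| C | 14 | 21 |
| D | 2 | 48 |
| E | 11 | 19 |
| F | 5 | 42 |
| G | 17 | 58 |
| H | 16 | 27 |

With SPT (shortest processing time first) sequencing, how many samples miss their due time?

5

SPT (increasing processing time): D F E C H G B A.
D: 0→2, due 48, tardiness 0
F: 2→7, due 42, tardiness 0
E: 7→18, due 19, tardiness 0
C: 18→32, due 21, tardiness 11
H: 32→48, due 27, tardiness 21
G: 48→65, due 58, tardiness 7
B: 65→85, due 47, tardiness 38
A: 85→108, due 25, tardiness 83
Late samples: 5.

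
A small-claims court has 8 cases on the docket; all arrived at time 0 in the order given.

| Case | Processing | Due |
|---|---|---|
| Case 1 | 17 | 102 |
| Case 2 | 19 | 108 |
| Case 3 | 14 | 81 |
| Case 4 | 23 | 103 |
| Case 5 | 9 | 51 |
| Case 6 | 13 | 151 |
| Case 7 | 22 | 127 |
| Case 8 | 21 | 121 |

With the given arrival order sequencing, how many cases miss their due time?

2

FIFO (arrival order): Case 1 Case 2 Case 3 Case 4 Case 5 Case 6 Case 7 Case 8.
Case 1: 0→17, due 102, tardiness 0
Case 2: 17→36, due 108, tardiness 0
Case 3: 36→50, due 81, tardiness 0
Case 4: 50→73, due 103, tardiness 0
Case 5: 73→82, due 51, tardiness 31
Case 6: 82→95, due 151, tardiness 0
Case 7: 95→117, due 127, tardiness 0
Case 8: 117→138, due 121, tardiness 17
Late cases: 2.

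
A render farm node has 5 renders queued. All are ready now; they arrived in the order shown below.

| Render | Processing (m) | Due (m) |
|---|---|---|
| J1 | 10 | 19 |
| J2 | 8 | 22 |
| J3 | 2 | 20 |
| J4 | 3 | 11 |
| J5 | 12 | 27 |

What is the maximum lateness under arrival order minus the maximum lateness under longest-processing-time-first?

-10

FIFO (arrival order): J1 J2 J3 J4 J5.
J1: 0→10, due 19, lateness -9
J2: 10→18, due 22, lateness -4
J3: 18→20, due 20, lateness 0
J4: 20→23, due 11, lateness 12
J5: 23→35, due 27, lateness 8
Maximum = 12.
LPT (decreasing processing time): J5 J1 J2 J4 J3.
J5: 0→12, due 27, lateness -15
J1: 12→22, due 19, lateness 3
J2: 22→30, due 22, lateness 8
J4: 30→33, due 11, lateness 22
J3: 33→35, due 20, lateness 15
Maximum = 22.
Difference = 12 − 22 = -10.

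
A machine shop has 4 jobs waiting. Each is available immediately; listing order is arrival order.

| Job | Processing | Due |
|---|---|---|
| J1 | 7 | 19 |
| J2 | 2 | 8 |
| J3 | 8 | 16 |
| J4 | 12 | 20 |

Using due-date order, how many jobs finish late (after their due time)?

1

EDD (increasing due date): J2 J3 J1 J4.
J2: 0→2, due 8, tardiness 0
J3: 2→10, due 16, tardiness 0
J1: 10→17, due 19, tardiness 0
J4: 17→29, due 20, tardiness 9
Late jobs: 1.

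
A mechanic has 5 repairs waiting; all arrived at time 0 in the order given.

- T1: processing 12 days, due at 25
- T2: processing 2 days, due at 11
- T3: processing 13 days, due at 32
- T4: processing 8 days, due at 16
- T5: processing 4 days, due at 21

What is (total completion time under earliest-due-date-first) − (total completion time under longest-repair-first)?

-56

EDD (increasing due date): T2 T4 T5 T1 T3.
T2: 0→2
T4: 2→10
T5: 10→14
T1: 14→26
T3: 26→39
Sum = 2+10+14+26+39 = 91.
LPT (decreasing processing time): T3 T1 T4 T5 T2.
T3: 0→13
T1: 13→25
T4: 25→33
T5: 33→37
T2: 37→39
Sum = 13+25+33+37+39 = 147.
Difference = 91 − 147 = -56.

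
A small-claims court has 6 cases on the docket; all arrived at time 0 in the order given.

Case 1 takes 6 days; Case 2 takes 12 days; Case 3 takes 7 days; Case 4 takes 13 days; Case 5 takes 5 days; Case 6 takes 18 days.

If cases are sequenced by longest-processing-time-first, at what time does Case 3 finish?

50

LPT (decreasing processing time): Case 6 Case 4 Case 2 Case 3 Case 1 Case 5.
Case 6: 0→18
Case 4: 18→31
Case 2: 31→43
Case 3: 43→50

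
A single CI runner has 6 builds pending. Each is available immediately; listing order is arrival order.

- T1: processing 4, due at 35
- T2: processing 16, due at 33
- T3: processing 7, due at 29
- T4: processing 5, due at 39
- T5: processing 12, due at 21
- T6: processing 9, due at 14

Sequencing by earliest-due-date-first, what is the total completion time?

203

EDD (increasing due date): T6 T5 T3 T2 T1 T4.
T6: 0→9
T5: 9→21
T3: 21→28
T2: 28→44
T1: 44→48
T4: 48→53
Sum = 9+21+28+44+48+53 = 203.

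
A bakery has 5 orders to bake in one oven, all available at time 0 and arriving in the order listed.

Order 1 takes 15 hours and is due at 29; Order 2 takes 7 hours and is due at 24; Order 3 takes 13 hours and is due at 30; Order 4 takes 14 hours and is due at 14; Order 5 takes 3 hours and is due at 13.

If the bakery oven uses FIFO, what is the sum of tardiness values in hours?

79

FIFO (arrival order): Order 1 Order 2 Order 3 Order 4 Order 5.
Order 1: 0→15, due 29, tardiness 0
Order 2: 15→22, due 24, tardiness 0
Order 3: 22→35, due 30, tardiness 5
Order 4: 35→49, due 14, tardiness 35
Order 5: 49→52, due 13, tardiness 39
Sum = 0+0+5+35+39 = 79.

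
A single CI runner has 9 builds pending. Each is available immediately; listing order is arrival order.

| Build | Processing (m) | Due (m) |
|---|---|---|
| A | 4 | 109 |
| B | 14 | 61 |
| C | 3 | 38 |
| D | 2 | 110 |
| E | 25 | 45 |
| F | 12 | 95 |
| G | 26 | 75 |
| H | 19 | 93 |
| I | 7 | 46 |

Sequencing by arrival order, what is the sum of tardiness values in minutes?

92

FIFO (arrival order): A B C D E F G H I.
A: 0→4, due 109, tardiness 0
B: 4→18, due 61, tardiness 0
C: 18→21, due 38, tardiness 0
D: 21→23, due 110, tardiness 0
E: 23→48, due 45, tardiness 3
F: 48→60, due 95, tardiness 0
G: 60→86, due 75, tardiness 11
H: 86→105, due 93, tardiness 12
I: 105→112, due 46, tardiness 66
Sum = 0+0+0+0+3+0+11+12+66 = 92.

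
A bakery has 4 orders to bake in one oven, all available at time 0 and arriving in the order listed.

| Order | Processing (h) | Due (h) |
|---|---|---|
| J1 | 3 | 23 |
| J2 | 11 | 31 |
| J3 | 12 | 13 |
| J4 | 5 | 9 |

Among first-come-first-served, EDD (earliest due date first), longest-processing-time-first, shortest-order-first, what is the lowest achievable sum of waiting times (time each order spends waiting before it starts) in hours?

FIFO (arrival order): J1 J2 J3 J4.
J1: waits 0, runs 0→3
J2: waits 3, runs 3→14
J3: waits 14, runs 14→26
J4: waits 26, runs 26→31
Sum = 0+3+14+26 = 43.
EDD (increasing due date): J4 J3 J1 J2.
J4: waits 0, runs 0→5
J3: waits 5, runs 5→17
J1: waits 17, runs 17→20
J2: waits 20, runs 20→31
Sum = 0+5+17+20 = 42.
LPT (decreasing processing time): J3 J2 J4 J1.
J3: waits 0, runs 0→12
J2: waits 12, runs 12→23
J4: waits 23, runs 23→28
J1: waits 28, runs 28→31
Sum = 0+12+23+28 = 63.
SPT (increasing processing time): J1 J4 J2 J3.
J1: waits 0, runs 0→3
J4: waits 3, runs 3→8
J2: waits 8, runs 8→19
J3: waits 19, runs 19→31
Sum = 0+3+8+19 = 30.
FIFO 43, EDD 42, LPT 63, SPT 30 → minimum 30.

30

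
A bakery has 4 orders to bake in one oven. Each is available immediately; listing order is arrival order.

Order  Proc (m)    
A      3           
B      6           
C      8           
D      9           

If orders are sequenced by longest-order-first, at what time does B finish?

23

LPT (decreasing processing time): D C B A.
D: 0→9
C: 9→17
B: 17→23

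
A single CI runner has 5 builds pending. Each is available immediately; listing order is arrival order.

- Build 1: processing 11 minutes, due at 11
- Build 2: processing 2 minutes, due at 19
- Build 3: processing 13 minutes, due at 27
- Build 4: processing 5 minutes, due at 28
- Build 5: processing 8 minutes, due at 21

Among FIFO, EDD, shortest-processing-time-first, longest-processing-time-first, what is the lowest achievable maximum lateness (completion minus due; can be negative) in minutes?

11

FIFO (arrival order): Build 1 Build 2 Build 3 Build 4 Build 5.
Build 1: 0→11, due 11, lateness 0
Build 2: 11→13, due 19, lateness -6
Build 3: 13→26, due 27, lateness -1
Build 4: 26→31, due 28, lateness 3
Build 5: 31→39, due 21, lateness 18
Maximum = 18.
EDD (increasing due date): Build 1 Build 2 Build 5 Build 3 Build 4.
Build 1: 0→11, due 11, lateness 0
Build 2: 11→13, due 19, lateness -6
Build 5: 13→21, due 21, lateness 0
Build 3: 21→34, due 27, lateness 7
Build 4: 34→39, due 28, lateness 11
Maximum = 11.
SPT (increasing processing time): Build 2 Build 4 Build 5 Build 1 Build 3.
Build 2: 0→2, due 19, lateness -17
Build 4: 2→7, due 28, lateness -21
Build 5: 7→15, due 21, lateness -6
Build 1: 15→26, due 11, lateness 15
Build 3: 26→39, due 27, lateness 12
Maximum = 15.
LPT (decreasing processing time): Build 3 Build 1 Build 5 Build 4 Build 2.
Build 3: 0→13, due 27, lateness -14
Build 1: 13→24, due 11, lateness 13
Build 5: 24→32, due 21, lateness 11
Build 4: 32→37, due 28, lateness 9
Build 2: 37→39, due 19, lateness 20
Maximum = 20.
FIFO 18, EDD 11, SPT 15, LPT 20 → minimum 11.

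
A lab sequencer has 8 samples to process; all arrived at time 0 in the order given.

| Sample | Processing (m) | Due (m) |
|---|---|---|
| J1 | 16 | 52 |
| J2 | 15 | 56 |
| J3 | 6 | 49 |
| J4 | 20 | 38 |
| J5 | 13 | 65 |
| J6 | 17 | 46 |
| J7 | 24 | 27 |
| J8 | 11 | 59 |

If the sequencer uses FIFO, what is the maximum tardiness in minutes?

84

FIFO (arrival order): J1 J2 J3 J4 J5 J6 J7 J8.
J1: 0→16, due 52, tardiness 0
J2: 16→31, due 56, tardiness 0
J3: 31→37, due 49, tardiness 0
J4: 37→57, due 38, tardiness 19
J5: 57→70, due 65, tardiness 5
J6: 70→87, due 46, tardiness 41
J7: 87→111, due 27, tardiness 84
J8: 111→122, due 59, tardiness 63
Maximum = 84.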